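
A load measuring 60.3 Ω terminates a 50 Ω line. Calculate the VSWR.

For a purely resistive load, VSWR = R_L/Z_0 or Z_0/R_L (whichever > 1) = 60.3/50

VSWR ≈ 1.21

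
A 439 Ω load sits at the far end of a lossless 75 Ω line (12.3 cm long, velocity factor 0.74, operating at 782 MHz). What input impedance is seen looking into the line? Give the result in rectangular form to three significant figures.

λ = v/f = 0.74·c / 782 MHz = 0.284 m
βl = 2π·l/λ = 2π × 0.433 = 156°
tan(βl) = tan(156°) = -0.446
Z_in = Z_0·(Z_L + jZ_0·tanβl)/(Z_0 + jZ_L·tanβl)
     = 75·(439 − j33.4)/(75 − j196)

Z_in ≈ 67.4 + j142 Ω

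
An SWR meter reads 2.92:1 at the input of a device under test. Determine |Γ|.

|Γ| = (S − 1)/(S + 1) = (2.92 − 1)/(2.92 + 1) = 1.92/3.92

|Γ| ≈ 0.49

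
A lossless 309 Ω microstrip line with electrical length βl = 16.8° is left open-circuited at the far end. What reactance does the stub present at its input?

tan(βl) = 0.302
For an open-circuited stub, Z_in = −jZ_0·cot(βl) = −jZ_0/tan(βl)

X_in ≈ -1020 Ω (capacitive)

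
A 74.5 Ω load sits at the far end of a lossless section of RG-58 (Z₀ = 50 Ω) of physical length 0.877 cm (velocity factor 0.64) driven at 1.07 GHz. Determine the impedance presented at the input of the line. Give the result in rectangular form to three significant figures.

Z_in ≈ 67 − j15.8 Ω

λ = v/f = 0.64·c / 1.07 GHz = 0.179 m
βl = 2π·l/λ = 2π × 0.0489 = 17.6°
tan(βl) = tan(17.6°) = 0.317
Z_in = Z_0·(Z_L + jZ_0·tanβl)/(Z_0 + jZ_L·tanβl)
     = 50·(74.5 + j15.9)/(50 + j23.6)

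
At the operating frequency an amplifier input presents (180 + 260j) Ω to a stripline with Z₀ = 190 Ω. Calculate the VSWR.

VSWR ≈ 3.71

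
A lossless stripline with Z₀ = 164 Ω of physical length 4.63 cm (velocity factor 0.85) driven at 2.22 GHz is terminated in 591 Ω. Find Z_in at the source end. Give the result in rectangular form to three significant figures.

λ = v/f = 0.85·c / 2.22 GHz = 0.115 m
βl = 2π·l/λ = 2π × 0.403 = 145°
tan(βl) = tan(145°) = -0.697
Z_in = Z_0·(Z_L + jZ_0·tanβl)/(Z_0 + jZ_L·tanβl)
     = 164·(591 − j114)/(164 − j412)

Z_in ≈ 120 + j187 Ω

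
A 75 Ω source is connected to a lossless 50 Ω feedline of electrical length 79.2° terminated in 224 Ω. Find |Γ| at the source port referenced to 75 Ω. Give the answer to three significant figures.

tan(βl) = 5.24
Z_in = Z_0·(Z_L + jZ_0·tanβl)/(Z_0 + jZ_L·tanβl) = 11.5 − j9.05 Ω
Γ_s = (Z_in − Z_s)/(Z_in + Z_s) = (-63.5 − j9.05)/(86.5 − j9.05), |Γ_s| = 0.737

|Γ| ≈ 0.737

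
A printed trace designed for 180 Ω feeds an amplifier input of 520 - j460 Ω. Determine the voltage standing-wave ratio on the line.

Γ = (Z_L − Z_0)/(Z_L + Z_0) = (340 − j460)/(700 − j460)
|Γ| = 572/838 = 0.683
VSWR = (1 + |Γ|)/(1 − |Γ|) = 1.68/0.317

VSWR ≈ 5.31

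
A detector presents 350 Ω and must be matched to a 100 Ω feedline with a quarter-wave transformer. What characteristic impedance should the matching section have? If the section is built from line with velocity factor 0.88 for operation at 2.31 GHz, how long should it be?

Z_qwt ≈ 187 Ω; length ≈ 2.86 cm

Z_qwt = √(Z_0·R_L) = √(100 × 350) = √35000
λ = 0.88·c/f = 0.114 m, so l = λ/4 = 0.0286 m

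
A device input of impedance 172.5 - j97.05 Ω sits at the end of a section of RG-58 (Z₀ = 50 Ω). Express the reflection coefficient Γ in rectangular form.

Γ ≈ 0.622 − j0.165

Γ = (Z_L − Z_0)/(Z_L + Z_0) = (122.5 − j97.05)/(222.5 − j97.05)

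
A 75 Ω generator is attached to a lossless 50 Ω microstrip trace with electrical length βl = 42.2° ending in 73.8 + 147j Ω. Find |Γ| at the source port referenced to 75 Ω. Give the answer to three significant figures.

|Γ| ≈ 0.737

tan(βl) = 0.907
Z_in = Z_0·(Z_L + jZ_0·tanβl)/(Z_0 + jZ_L·tanβl) = 29.5 − j91.8 Ω
Γ_s = (Z_in − Z_s)/(Z_in + Z_s) = (-45.5 − j91.8)/(104 − j91.8), |Γ_s| = 0.737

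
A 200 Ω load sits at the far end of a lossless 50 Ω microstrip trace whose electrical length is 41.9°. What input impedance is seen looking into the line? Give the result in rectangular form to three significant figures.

Z_in ≈ 26 − j48.5 Ω

tan(βl) = tan(41.9°) = 0.897
Z_in = Z_0·(Z_L + jZ_0·tanβl)/(Z_0 + jZ_L·tanβl)
     = 50·(200 + j44.9)/(50 + j179)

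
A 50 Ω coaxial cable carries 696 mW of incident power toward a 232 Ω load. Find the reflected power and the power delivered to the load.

P_reflected ≈ 290 mW; P_delivered ≈ 406 mW

Γ = (232 − 50)/(232 + 50) = 0.645
|Γ|² = 0.417
P_refl = |Γ|²·P_inc = 290 mW, P_del = (1 − |Γ|²)·P_inc = 406 mW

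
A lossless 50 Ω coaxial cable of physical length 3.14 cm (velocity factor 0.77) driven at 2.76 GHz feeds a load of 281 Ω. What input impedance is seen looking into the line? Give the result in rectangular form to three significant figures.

Z_in ≈ 17.3 + j47 Ω

λ = v/f = 0.77·c / 2.76 GHz = 0.0837 m
βl = 2π·l/λ = 2π × 0.375 = 135°
tan(βl) = tan(135°) = -0.998
Z_in = Z_0·(Z_L + jZ_0·tanβl)/(Z_0 + jZ_L·tanβl)
     = 50·(281 − j49.9)/(50 − j280)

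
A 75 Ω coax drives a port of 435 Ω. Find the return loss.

Γ = (435 − 75)/(435 + 75) = 0.706
RL = −20·log₁₀|Γ| = −20·log₁₀(0.706)

RL ≈ 3.03 dB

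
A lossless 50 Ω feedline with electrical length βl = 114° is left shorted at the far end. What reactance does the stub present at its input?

tan(βl) = -2.25
For a shorted stub, Z_in = jZ_0·tan(βl)

X_in ≈ -112 Ω (capacitive)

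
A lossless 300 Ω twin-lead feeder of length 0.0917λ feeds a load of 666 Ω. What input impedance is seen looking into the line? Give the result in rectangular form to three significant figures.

βl = 2π × 0.0917 = 33°
tan(βl) = tan(33°) = 0.65
Z_in = Z_0·(Z_L + jZ_0·tanβl)/(Z_0 + jZ_L·tanβl)
     = 300·(666 + j195)/(300 + j433)

Z_in ≈ 307 − j249 Ω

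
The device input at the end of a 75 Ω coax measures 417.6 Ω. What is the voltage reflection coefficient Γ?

Γ = 0.695

Γ = (Z_L − Z_0)/(Z_L + Z_0) = (417.6 − 75)/(417.6 + 75) = 342.6/492.6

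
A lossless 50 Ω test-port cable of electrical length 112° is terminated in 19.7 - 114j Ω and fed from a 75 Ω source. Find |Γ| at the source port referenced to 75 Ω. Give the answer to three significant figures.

tan(βl) = -2.48
Z_in = Z_0·(Z_L + jZ_0·tanβl)/(Z_0 + jZ_L·tanβl) = 6.24 + j49.9 Ω
Γ_s = (Z_in − Z_s)/(Z_in + Z_s) = (-68.8 + j49.9)/(81.2 + j49.9), |Γ_s| = 0.891

|Γ| ≈ 0.891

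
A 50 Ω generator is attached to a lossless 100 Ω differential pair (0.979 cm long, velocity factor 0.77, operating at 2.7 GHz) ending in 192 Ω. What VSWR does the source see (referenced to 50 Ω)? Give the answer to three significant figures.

VSWR ≈ 2.84

λ = v/f = 0.77·c / 2.7 GHz = 0.0856 m
βl = 2π·l/λ = 2π × 0.114 = 41.2°
tan(βl) = 0.875
Z_in = Z_0·(Z_L + jZ_0·tanβl)/(Z_0 + jZ_L·tanβl) = 88.7 − j61.5 Ω
Γ_s = (Z_in − Z_s)/(Z_in + Z_s) = (38.7 − j61.5)/(139 − j61.5), |Γ_s| = 0.479
VSWR = (1 + |Γ_s|)/(1 − |Γ_s|)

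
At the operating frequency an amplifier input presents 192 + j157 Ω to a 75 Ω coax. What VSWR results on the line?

VSWR ≈ 4.44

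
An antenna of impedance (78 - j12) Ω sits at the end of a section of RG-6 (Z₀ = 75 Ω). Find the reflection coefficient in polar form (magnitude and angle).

Γ ≈ 0.0806 ∠ -71.5°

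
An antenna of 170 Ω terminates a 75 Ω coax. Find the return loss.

Γ = (170 − 75)/(170 + 75) = 0.388
RL = −20·log₁₀|Γ| = −20·log₁₀(0.388)

RL ≈ 8.23 dB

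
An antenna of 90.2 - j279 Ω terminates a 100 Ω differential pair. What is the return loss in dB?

Γ = (-9.8 − j279)/(190.2 − j279), |Γ| = 0.827
RL = −20·log₁₀|Γ| = −20·log₁₀(0.827)

RL ≈ 1.65 dB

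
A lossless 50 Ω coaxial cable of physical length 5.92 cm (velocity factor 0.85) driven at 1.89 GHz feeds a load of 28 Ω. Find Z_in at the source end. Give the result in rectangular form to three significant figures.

Z_in ≈ 31 − j13.2 Ω

λ = v/f = 0.85·c / 1.89 GHz = 0.135 m
βl = 2π·l/λ = 2π × 0.439 = 158°
tan(βl) = tan(158°) = -0.405
Z_in = Z_0·(Z_L + jZ_0·tanβl)/(Z_0 + jZ_L·tanβl)
     = 50·(28 − j20.2)/(50 − j11.3)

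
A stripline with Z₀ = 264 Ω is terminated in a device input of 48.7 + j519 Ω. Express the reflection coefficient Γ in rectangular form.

Γ = (Z_L − Z_0)/(Z_L + Z_0) = (-215.3 + j519)/(312.7 + j519)

Γ ≈ 0.55 + j0.746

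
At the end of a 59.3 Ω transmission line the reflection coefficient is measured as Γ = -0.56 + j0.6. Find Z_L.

Z_L = Z_0·(1 + Γ)/(1 − Γ) = 59.3·(0.44 + j0.6)/(1.56 − j0.6)

Z_L ≈ 6.93 + j25.5 Ω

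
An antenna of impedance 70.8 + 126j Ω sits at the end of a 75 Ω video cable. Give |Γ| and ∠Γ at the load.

Γ ≈ 0.654 ∠ 51.1°

Γ = (Z_L − Z_0)/(Z_L + Z_0) = (-4.2 + j126)/(145.8 + j126)
|Γ| = 126/193 = 0.654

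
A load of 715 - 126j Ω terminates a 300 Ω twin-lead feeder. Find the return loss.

RL ≈ 7.45 dB

Γ = (415 − j126)/(1015 − j126), |Γ| = 0.424
RL = −20·log₁₀|Γ| = −20·log₁₀(0.424)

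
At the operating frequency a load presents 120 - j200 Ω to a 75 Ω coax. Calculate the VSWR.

VSWR ≈ 6.52

Γ = (Z_L − Z_0)/(Z_L + Z_0) = (45 − j200)/(195 − j200)
|Γ| = 205/279 = 0.734
VSWR = (1 + |Γ|)/(1 − |Γ|) = 1.73/0.266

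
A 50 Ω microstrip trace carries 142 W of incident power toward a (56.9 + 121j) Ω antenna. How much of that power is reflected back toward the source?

|Γ| = |(6.9 + j121)/(106.9 + j121)| = 0.751
|Γ|² = 0.563
P_refl = |Γ|²·P_inc = 80 W, P_del = (1 − |Γ|²)·P_inc = 62 W

P_reflected ≈ 80 W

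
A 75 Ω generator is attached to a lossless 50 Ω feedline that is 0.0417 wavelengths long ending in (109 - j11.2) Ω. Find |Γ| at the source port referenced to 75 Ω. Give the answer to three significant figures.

βl = 2π × 0.0417 = 15°
tan(βl) = 0.268
Z_in = Z_0·(Z_L + jZ_0·tanβl)/(Z_0 + jZ_L·tanβl) = 79.7 − j41.9 Ω
Γ_s = (Z_in − Z_s)/(Z_in + Z_s) = (4.72 − j41.9)/(155 − j41.9), |Γ_s| = 0.263

|Γ| ≈ 0.263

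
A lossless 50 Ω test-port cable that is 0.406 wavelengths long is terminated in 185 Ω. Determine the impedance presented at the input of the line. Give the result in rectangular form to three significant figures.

βl = 2π × 0.406 = 146°
tan(βl) = tan(146°) = -0.67
Z_in = Z_0·(Z_L + jZ_0·tanβl)/(Z_0 + jZ_L·tanβl)
     = 50·(185 − j33.5)/(50 − j124)

Z_in ≈ 37.5 + j59.5 Ω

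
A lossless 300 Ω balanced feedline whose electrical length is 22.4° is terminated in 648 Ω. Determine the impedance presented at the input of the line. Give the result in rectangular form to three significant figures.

tan(βl) = tan(22.4°) = 0.412
Z_in = Z_0·(Z_L + jZ_0·tanβl)/(Z_0 + jZ_L·tanβl)
     = 300·(648 + j124)/(300 + j267)

Z_in ≈ 423 − j253 Ω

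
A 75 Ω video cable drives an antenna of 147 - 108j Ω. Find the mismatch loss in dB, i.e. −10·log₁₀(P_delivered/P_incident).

mismatch loss ≈ 1.41 dB

Γ = (72 − j108)/(222 − j108), |Γ| = 0.526
|Γ|² = 0.276, so P_del/P_inc = 1 − |Γ|² = 0.724
ML = −10·log₁₀(1 − |Γ|²)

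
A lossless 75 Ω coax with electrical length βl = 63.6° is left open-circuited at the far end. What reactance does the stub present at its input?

X_in ≈ -37.2 Ω (capacitive)

tan(βl) = 2.01
For an open-circuited stub, Z_in = −jZ_0·cot(βl) = −jZ_0/tan(βl)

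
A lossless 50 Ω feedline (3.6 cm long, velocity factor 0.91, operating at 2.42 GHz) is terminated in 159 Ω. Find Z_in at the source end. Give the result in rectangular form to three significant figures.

Z_in ≈ 18.7 + j20.5 Ω

λ = v/f = 0.91·c / 2.42 GHz = 0.113 m
βl = 2π·l/λ = 2π × 0.319 = 115°
tan(βl) = tan(115°) = -2.16
Z_in = Z_0·(Z_L + jZ_0·tanβl)/(Z_0 + jZ_L·tanβl)
     = 50·(159 − j108)/(50 − j343)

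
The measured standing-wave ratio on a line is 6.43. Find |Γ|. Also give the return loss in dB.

|Γ| ≈ 0.731; return loss ≈ 2.72 dB

|Γ| = (S − 1)/(S + 1) = (6.43 − 1)/(6.43 + 1) = 5.43/7.43
RL = −20·log₁₀|Γ| = −20·log₁₀(0.731)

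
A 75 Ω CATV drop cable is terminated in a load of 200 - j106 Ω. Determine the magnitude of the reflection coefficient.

Γ = (Z_L − Z_0)/(Z_L + Z_0) = (125 − j106)/(275 − j106)
|Γ| = 164/295

|Γ| ≈ 0.556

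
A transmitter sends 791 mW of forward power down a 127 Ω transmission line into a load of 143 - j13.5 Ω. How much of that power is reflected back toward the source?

|Γ| = |(16 − j13.5)/(270 − j13.5)| = 0.0774
|Γ|² = 0.006
P_refl = |Γ|²·P_inc = 4.74 mW, P_del = (1 − |Γ|²)·P_inc = 786 mW

P_reflected ≈ 4.74 mW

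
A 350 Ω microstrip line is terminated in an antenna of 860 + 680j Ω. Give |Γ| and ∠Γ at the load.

Γ ≈ 0.612 ∠ 23.8°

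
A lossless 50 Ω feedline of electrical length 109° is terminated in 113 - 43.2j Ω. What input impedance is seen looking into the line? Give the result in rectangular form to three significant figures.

Z_in ≈ 23.5 + j22.6 Ω

tan(βl) = tan(109°) = -2.9
Z_in = Z_0·(Z_L + jZ_0·tanβl)/(Z_0 + jZ_L·tanβl)
     = 50·(113 − j188)/(-75.5 − j328)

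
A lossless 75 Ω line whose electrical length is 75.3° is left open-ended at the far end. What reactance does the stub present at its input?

tan(βl) = 3.81
For an open-ended stub, Z_in = −jZ_0·cot(βl) = −jZ_0/tan(βl)

X_in ≈ -19.7 Ω (capacitive)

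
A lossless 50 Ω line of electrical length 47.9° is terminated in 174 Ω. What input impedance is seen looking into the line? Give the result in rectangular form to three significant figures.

Z_in ≈ 24.4 − j38.8 Ω

tan(βl) = tan(47.9°) = 1.11
Z_in = Z_0·(Z_L + jZ_0·tanβl)/(Z_0 + jZ_L·tanβl)
     = 50·(174 + j55.3)/(50 + j193)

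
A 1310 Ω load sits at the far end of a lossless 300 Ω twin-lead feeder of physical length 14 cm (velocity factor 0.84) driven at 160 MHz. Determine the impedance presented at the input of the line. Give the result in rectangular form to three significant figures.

Z_in ≈ 216 − j401 Ω

λ = v/f = 0.84·c / 160 MHz = 1.57 m
βl = 2π·l/λ = 2π × 0.0889 = 32°
tan(βl) = tan(32°) = 0.625
Z_in = Z_0·(Z_L + jZ_0·tanβl)/(Z_0 + jZ_L·tanβl)
     = 300·(1310 + j187)/(300 + j819)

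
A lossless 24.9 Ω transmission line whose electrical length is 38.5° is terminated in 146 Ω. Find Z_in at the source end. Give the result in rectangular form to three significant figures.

Z_in ≈ 10.5 − j29.1 Ω

tan(βl) = tan(38.5°) = 0.795
Z_in = Z_0·(Z_L + jZ_0·tanβl)/(Z_0 + jZ_L·tanβl)
     = 24.9·(146 + j19.8)/(24.9 + j116)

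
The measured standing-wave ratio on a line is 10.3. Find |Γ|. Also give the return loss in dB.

|Γ| ≈ 0.823; return loss ≈ 1.69 dB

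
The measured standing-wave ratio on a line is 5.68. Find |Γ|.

|Γ| ≈ 0.701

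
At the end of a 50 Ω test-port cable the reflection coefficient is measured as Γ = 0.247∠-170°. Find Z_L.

Z_L ≈ 30.3 − j2.77 Ω

Z_L = Z_0·(1 + Γ)/(1 − Γ) = 50·(0.757 − j0.0429)/(1.24 + j0.0429)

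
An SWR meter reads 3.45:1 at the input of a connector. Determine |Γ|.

|Γ| = (S − 1)/(S + 1) = (3.45 − 1)/(3.45 + 1) = 2.45/4.45

|Γ| ≈ 0.551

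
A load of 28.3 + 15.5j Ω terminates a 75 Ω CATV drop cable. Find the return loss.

RL ≈ 6.54 dB

Γ = (-46.7 + j15.5)/(103.3 + j15.5), |Γ| = 0.471
RL = −20·log₁₀|Γ| = −20·log₁₀(0.471)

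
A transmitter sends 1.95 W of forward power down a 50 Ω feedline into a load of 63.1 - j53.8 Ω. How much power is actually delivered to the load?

|Γ| = |(13.1 − j53.8)/(113.1 − j53.8)| = 0.442
|Γ|² = 0.195
P_refl = |Γ|²·P_inc = 0.381 W, P_del = (1 − |Γ|²)·P_inc = 1.57 W

P_delivered ≈ 1.57 W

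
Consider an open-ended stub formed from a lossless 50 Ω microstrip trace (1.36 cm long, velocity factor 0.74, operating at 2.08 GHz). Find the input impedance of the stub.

λ = v/f = 0.74·c / 2.08 GHz = 0.107 m
βl = 2π·l/λ = 2π × 0.127 = 45.9°
tan(βl) = 1.03
For an open-ended stub, Z_in = −jZ_0·cot(βl) = −jZ_0/tan(βl)

Z_in ≈ −j48.5 Ω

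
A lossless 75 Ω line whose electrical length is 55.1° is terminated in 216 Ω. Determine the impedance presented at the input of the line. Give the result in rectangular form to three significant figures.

tan(βl) = tan(55.1°) = 1.43
Z_in = Z_0·(Z_L + jZ_0·tanβl)/(Z_0 + jZ_L·tanβl)
     = 75·(216 + j108)/(75 + j310)

Z_in ≈ 36.6 − j43.5 Ω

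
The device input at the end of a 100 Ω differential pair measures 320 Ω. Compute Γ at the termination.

Γ = 0.524

Γ = (Z_L − Z_0)/(Z_L + Z_0) = (320 − 100)/(320 + 100) = 220/420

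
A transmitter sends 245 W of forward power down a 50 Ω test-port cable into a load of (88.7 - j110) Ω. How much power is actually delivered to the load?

|Γ| = |(38.7 − j110)/(138.7 − j110)| = 0.659
|Γ|² = 0.434
P_refl = |Γ|²·P_inc = 106 W, P_del = (1 − |Γ|²)·P_inc = 139 W

P_delivered ≈ 139 W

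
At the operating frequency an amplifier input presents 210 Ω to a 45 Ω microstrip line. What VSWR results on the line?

Γ = (210 − 45)/(210 + 45) = 0.647
VSWR = (1 + 0.647)/(1 − 0.647)

VSWR ≈ 4.67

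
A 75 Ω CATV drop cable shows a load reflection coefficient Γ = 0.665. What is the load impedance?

Z_L ≈ 373 Ω

Z_L = Z_0·(1 + Γ)/(1 − Γ) = 75·(1.67)/(0.335)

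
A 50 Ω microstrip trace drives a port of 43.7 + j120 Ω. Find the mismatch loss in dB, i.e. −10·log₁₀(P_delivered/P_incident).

Γ = (-6.3 + j120)/(93.7 + j120), |Γ| = 0.789
|Γ|² = 0.623, so P_del/P_inc = 1 − |Γ|² = 0.377
ML = −10·log₁₀(1 − |Γ|²)

mismatch loss ≈ 4.24 dB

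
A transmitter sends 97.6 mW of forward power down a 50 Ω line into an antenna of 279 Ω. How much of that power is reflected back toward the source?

Γ = (279 − 50)/(279 + 50) = 0.696
|Γ|² = 0.484
P_refl = |Γ|²·P_inc = 47.3 mW, P_del = (1 − |Γ|²)·P_inc = 50.3 mW

P_reflected ≈ 47.3 mW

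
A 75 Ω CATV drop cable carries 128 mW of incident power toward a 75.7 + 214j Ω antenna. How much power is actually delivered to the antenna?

P_delivered ≈ 42.4 mW

|Γ| = |(0.7 + j214)/(150.7 + j214)| = 0.818
|Γ|² = 0.668
P_refl = |Γ|²·P_inc = 85.6 mW, P_del = (1 − |Γ|²)·P_inc = 42.4 mW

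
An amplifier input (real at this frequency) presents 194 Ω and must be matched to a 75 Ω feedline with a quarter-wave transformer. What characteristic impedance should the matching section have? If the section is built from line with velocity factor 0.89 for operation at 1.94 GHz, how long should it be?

Z_qwt ≈ 121 Ω; length ≈ 3.44 cm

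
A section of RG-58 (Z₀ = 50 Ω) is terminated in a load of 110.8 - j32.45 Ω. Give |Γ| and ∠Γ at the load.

Γ = (Z_L − Z_0)/(Z_L + Z_0) = (60.8 − j32.45)/(160.8 − j32.45)
|Γ| = 68.9/164 = 0.42

Γ ≈ 0.42 ∠ -16.7°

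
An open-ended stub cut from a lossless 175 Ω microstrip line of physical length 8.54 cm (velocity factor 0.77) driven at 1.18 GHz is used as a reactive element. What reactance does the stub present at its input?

X_in ≈ 413 Ω (inductive)

λ = v/f = 0.77·c / 1.18 GHz = 0.196 m
βl = 2π·l/λ = 2π × 0.436 = 157°
tan(βl) = -0.424
For an open-ended stub, Z_in = −jZ_0·cot(βl) = −jZ_0/tan(βl)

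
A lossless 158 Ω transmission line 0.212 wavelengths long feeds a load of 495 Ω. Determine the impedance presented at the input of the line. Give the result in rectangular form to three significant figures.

βl = 2π × 0.212 = 76.3°
tan(βl) = tan(76.3°) = 4.11
Z_in = Z_0·(Z_L + jZ_0·tanβl)/(Z_0 + jZ_L·tanβl)
     = 158·(495 + j649)/(158 + j2030)

Z_in ≈ 53.1 − j34.3 Ω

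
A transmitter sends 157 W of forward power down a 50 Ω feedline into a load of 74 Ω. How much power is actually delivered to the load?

Γ = (74 − 50)/(74 + 50) = 0.194
|Γ|² = 0.0375
P_refl = |Γ|²·P_inc = 5.88 W, P_del = (1 − |Γ|²)·P_inc = 151 W

P_delivered ≈ 151 W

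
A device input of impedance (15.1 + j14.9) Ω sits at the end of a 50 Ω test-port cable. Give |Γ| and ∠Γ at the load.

Γ ≈ 0.568 ∠ 144°

Γ = (Z_L − Z_0)/(Z_L + Z_0) = (-34.9 + j14.9)/(65.1 + j14.9)
|Γ| = 37.9/66.8 = 0.568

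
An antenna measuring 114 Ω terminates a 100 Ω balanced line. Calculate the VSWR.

Γ = (114 − 100)/(114 + 100) = 0.0654
VSWR = (1 + 0.0654)/(1 − 0.0654)

VSWR ≈ 1.14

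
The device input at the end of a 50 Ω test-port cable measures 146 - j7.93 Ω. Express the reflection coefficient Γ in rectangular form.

Γ ≈ 0.491 − j0.0206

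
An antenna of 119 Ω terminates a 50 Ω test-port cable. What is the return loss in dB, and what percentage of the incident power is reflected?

Γ = (119 − 50)/(119 + 50) = 0.408
RL = −20·log₁₀(0.408) = 7.78 dB
P_refl/P_inc = |Γ|² = 0.167

RL ≈ 7.78 dB; 16.7% of incident power reflected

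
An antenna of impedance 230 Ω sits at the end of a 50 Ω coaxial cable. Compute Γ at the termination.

Γ = (Z_L − Z_0)/(Z_L + Z_0) = (230 − 50)/(230 + 50) = 180/280

Γ = 0.643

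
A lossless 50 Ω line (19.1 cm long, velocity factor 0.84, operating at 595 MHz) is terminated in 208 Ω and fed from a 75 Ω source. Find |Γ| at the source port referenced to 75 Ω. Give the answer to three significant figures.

|Γ| ≈ 0.514

λ = v/f = 0.84·c / 595 MHz = 0.424 m
βl = 2π·l/λ = 2π × 0.451 = 162°
tan(βl) = -0.318
Z_in = Z_0·(Z_L + jZ_0·tanβl)/(Z_0 + jZ_L·tanβl) = 83.2 + j94.3 Ω
Γ_s = (Z_in − Z_s)/(Z_in + Z_s) = (8.23 + j94.3)/(158 + j94.3), |Γ_s| = 0.514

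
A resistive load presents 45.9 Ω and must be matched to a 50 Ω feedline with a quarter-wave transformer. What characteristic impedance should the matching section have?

Z_qwt ≈ 47.9 Ω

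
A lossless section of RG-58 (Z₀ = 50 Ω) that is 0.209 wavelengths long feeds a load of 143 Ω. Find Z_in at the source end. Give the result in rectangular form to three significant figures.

βl = 2π × 0.209 = 75.2°
tan(βl) = tan(75.2°) = 3.8
Z_in = Z_0·(Z_L + jZ_0·tanβl)/(Z_0 + jZ_L·tanβl)
     = 50·(143 + j190)/(50 + j543)

Z_in ≈ 18.5 − j11.5 Ω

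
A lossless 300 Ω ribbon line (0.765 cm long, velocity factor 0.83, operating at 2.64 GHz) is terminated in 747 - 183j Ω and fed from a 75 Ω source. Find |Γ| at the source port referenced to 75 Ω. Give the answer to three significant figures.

λ = v/f = 0.83·c / 2.64 GHz = 0.0943 m
βl = 2π·l/λ = 2π × 0.0811 = 29.2°
tan(βl) = 0.559
Z_in = Z_0·(Z_L + jZ_0·tanβl)/(Z_0 + jZ_L·tanβl) = 263 − j284 Ω
Γ_s = (Z_in − Z_s)/(Z_in + Z_s) = (188 − j284)/(338 − j284), |Γ_s| = 0.771

|Γ| ≈ 0.771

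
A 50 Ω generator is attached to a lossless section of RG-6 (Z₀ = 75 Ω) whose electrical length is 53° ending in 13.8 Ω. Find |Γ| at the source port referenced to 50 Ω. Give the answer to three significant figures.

tan(βl) = 1.33
Z_in = Z_0·(Z_L + jZ_0·tanβl)/(Z_0 + jZ_L·tanβl) = 36 + j90.7 Ω
Γ_s = (Z_in − Z_s)/(Z_in + Z_s) = (-14 + j90.7)/(86 + j90.7), |Γ_s| = 0.735

|Γ| ≈ 0.735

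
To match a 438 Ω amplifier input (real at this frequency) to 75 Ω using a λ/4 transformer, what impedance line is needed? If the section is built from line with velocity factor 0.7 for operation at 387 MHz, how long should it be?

Z_qwt ≈ 181 Ω; length ≈ 13.6 cm

Z_qwt = √(Z_0·R_L) = √(75 × 438) = √32850
λ = 0.7·c/f = 0.543 m, so l = λ/4 = 0.136 m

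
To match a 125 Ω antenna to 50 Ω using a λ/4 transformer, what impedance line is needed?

Z_qwt = √(Z_0·R_L) = √(50 × 125) = √6250

Z_qwt ≈ 79.1 Ω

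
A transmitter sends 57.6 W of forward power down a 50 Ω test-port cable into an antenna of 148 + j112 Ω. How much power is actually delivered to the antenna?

|Γ| = |(98 + j112)/(198 + j112)| = 0.654
|Γ|² = 0.428
P_refl = |Γ|²·P_inc = 24.7 W, P_del = (1 − |Γ|²)·P_inc = 32.9 W

P_delivered ≈ 32.9 W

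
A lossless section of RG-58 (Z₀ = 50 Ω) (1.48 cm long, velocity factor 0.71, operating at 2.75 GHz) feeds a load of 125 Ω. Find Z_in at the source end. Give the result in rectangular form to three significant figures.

λ = v/f = 0.71·c / 2.75 GHz = 0.0775 m
βl = 2π·l/λ = 2π × 0.191 = 68.8°
tan(βl) = tan(68.8°) = 2.58
Z_in = Z_0·(Z_L + jZ_0·tanβl)/(Z_0 + jZ_L·tanβl)
     = 50·(125 + j129)/(50 + j322)

Z_in ≈ 22.5 − j15.9 Ω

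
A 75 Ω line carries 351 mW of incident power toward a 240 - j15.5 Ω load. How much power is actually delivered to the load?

P_delivered ≈ 254 mW

|Γ| = |(165 − j15.5)/(315 − j15.5)| = 0.525
|Γ|² = 0.276
P_refl = |Γ|²·P_inc = 96.9 mW, P_del = (1 − |Γ|²)·P_inc = 254 mW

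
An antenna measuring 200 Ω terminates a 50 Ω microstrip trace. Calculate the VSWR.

VSWR ≈ 4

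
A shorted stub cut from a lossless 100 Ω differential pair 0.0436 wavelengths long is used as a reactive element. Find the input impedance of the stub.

Z_in ≈ +j28.1 Ω

βl = 2π × 0.0436 = 15.7°
tan(βl) = 0.281
For a shorted stub, Z_in = jZ_0·tan(βl)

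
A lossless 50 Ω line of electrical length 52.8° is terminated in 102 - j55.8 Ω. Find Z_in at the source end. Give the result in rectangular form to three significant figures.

tan(βl) = tan(52.8°) = 1.32
Z_in = Z_0·(Z_L + jZ_0·tanβl)/(Z_0 + jZ_L·tanβl)
     = 50·(102 + j10.1)/(124 + j134)

Z_in ≈ 20.9 − j18.7 Ω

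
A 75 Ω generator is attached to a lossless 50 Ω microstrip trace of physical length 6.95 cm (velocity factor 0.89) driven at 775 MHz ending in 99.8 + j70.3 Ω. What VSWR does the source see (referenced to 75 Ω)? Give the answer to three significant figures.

VSWR ≈ 4.05

λ = v/f = 0.89·c / 775 MHz = 0.345 m
βl = 2π·l/λ = 2π × 0.202 = 72.6°
tan(βl) = 3.2
Z_in = Z_0·(Z_L + jZ_0·tanβl)/(Z_0 + jZ_L·tanβl) = 21.2 − j27.2 Ω
Γ_s = (Z_in − Z_s)/(Z_in + Z_s) = (-53.8 − j27.2)/(96.2 − j27.2), |Γ_s| = 0.604
VSWR = (1 + |Γ_s|)/(1 − |Γ_s|)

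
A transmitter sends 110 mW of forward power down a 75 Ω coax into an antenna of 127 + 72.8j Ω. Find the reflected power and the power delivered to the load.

P_reflected ≈ 19.1 mW; P_delivered ≈ 90.9 mW

|Γ| = |(52 + j72.8)/(202 + j72.8)| = 0.417
|Γ|² = 0.174
P_refl = |Γ|²·P_inc = 19.1 mW, P_del = (1 − |Γ|²)·P_inc = 90.9 mW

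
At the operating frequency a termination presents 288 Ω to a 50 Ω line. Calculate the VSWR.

Γ = (288 − 50)/(288 + 50) = 0.704
VSWR = (1 + 0.704)/(1 − 0.704)

VSWR ≈ 5.76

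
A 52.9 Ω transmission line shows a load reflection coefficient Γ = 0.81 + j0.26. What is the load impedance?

Z_L ≈ 141 + j265 Ω

Z_L = Z_0·(1 + Γ)/(1 − Γ) = 52.9·(1.81 + j0.26)/(0.19 − j0.26)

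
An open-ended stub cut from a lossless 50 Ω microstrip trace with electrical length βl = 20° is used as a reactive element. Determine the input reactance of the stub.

tan(βl) = 0.364
For an open-ended stub, Z_in = −jZ_0·cot(βl) = −jZ_0/tan(βl)

X_in ≈ -137 Ω (capacitive)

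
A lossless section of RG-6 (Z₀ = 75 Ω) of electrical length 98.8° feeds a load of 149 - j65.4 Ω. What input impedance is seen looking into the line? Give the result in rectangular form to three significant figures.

tan(βl) = tan(98.8°) = -6.46
Z_in = Z_0·(Z_L + jZ_0·tanβl)/(Z_0 + jZ_L·tanβl)
     = 75·(149 − j550)/(-347 − j962)

Z_in ≈ 34.2 + j24 Ω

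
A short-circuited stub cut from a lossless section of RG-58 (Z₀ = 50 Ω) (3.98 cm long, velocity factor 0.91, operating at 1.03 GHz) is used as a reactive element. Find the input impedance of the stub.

Z_in ≈ +j69 Ω

λ = v/f = 0.91·c / 1.03 GHz = 0.265 m
βl = 2π·l/λ = 2π × 0.15 = 54.1°
tan(βl) = 1.38
For a short-circuited stub, Z_in = jZ_0·tan(βl)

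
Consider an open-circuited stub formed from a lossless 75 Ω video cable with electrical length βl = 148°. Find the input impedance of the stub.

tan(βl) = -0.625
For an open-circuited stub, Z_in = −jZ_0·cot(βl) = −jZ_0/tan(βl)

Z_in ≈ +j120 Ω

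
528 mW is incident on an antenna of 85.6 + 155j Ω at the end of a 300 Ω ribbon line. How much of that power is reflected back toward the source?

P_reflected ≈ 214 mW

|Γ| = |(-214.4 + j155)/(385.6 + j155)| = 0.637
|Γ|² = 0.405
P_refl = |Γ|²·P_inc = 214 mW, P_del = (1 − |Γ|²)·P_inc = 314 mW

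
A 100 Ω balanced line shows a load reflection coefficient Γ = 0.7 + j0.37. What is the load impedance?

Z_L = Z_0·(1 + Γ)/(1 − Γ) = 100·(1.7 + j0.37)/(0.3 − j0.37)

Z_L ≈ 164 + j326 Ω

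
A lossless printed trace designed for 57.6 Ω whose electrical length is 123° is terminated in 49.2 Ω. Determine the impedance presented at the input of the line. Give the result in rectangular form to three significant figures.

Z_in ≈ 60.8 − j8.79 Ω

tan(βl) = tan(123°) = -1.54
Z_in = Z_0·(Z_L + jZ_0·tanβl)/(Z_0 + jZ_L·tanβl)
     = 57.6·(49.2 − j88.7)/(57.6 − j75.8)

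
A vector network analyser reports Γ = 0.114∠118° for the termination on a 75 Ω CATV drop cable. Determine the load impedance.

Z_L = Z_0·(1 + Γ)/(1 − Γ) = 75·(0.946 + j0.101)/(1.05 − j0.101)

Z_L ≈ 66.1 + j13.5 Ω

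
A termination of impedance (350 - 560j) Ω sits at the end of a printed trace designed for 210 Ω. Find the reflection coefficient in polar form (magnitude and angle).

Γ ≈ 0.729 ∠ -31°

Γ = (Z_L − Z_0)/(Z_L + Z_0) = (140 − j560)/(560 − j560)
|Γ| = 577/792 = 0.729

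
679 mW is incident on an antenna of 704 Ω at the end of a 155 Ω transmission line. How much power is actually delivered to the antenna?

Γ = (704 − 155)/(704 + 155) = 0.639
|Γ|² = 0.408
P_refl = |Γ|²·P_inc = 277 mW, P_del = (1 − |Γ|²)·P_inc = 402 mW

P_delivered ≈ 402 mW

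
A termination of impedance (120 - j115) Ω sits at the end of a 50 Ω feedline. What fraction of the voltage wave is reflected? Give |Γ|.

Γ = (Z_L − Z_0)/(Z_L + Z_0) = (70 − j115)/(170 − j115)
|Γ| = 135/205

|Γ| ≈ 0.656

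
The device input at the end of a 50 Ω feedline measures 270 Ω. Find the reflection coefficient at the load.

Γ = (Z_L − Z_0)/(Z_L + Z_0) = (270 − 50)/(270 + 50) = 220/320

Γ = 0.688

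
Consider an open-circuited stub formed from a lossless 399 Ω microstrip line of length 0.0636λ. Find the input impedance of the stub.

Z_in ≈ −j945 Ω

βl = 2π × 0.0636 = 22.9°
tan(βl) = 0.422
For an open-circuited stub, Z_in = −jZ_0·cot(βl) = −jZ_0/tan(βl)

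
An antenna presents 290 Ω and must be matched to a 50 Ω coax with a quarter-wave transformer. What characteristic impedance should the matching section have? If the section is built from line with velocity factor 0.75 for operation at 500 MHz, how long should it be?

Z_qwt ≈ 120 Ω; length ≈ 11.2 cm

Z_qwt = √(Z_0·R_L) = √(50 × 290) = √14500
λ = 0.75·c/f = 0.45 m, so l = λ/4 = 0.113 m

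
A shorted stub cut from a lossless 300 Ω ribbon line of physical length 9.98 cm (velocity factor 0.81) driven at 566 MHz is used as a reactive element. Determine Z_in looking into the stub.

λ = v/f = 0.81·c / 566 MHz = 0.429 m
βl = 2π·l/λ = 2π × 0.232 = 83.7°
tan(βl) = 9.03
For a shorted stub, Z_in = jZ_0·tan(βl)

Z_in ≈ +j2710 Ω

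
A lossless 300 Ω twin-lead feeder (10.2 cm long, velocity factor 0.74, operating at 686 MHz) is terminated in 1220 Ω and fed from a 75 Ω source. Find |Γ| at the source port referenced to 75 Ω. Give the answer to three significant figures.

λ = v/f = 0.74·c / 686 MHz = 0.324 m
βl = 2π·l/λ = 2π × 0.315 = 113°
tan(βl) = -2.3
Z_in = Z_0·(Z_L + jZ_0·tanβl)/(Z_0 + jZ_L·tanβl) = 86.7 + j121 Ω
Γ_s = (Z_in − Z_s)/(Z_in + Z_s) = (11.7 + j121)/(162 + j121), |Γ_s| = 0.602

|Γ| ≈ 0.602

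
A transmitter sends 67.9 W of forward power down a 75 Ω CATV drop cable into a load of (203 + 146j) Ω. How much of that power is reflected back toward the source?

P_reflected ≈ 26 W

|Γ| = |(128 + j146)/(278 + j146)| = 0.618
|Γ|² = 0.382
P_refl = |Γ|²·P_inc = 26 W, P_del = (1 − |Γ|²)·P_inc = 41.9 W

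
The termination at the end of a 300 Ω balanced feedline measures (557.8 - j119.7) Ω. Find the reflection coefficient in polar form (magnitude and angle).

Γ = (Z_L − Z_0)/(Z_L + Z_0) = (257.8 − j119.7)/(857.8 − j119.7)
|Γ| = 284/866 = 0.328

Γ ≈ 0.328 ∠ -17°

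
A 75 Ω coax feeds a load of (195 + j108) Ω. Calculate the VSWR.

Γ = (Z_L − Z_0)/(Z_L + Z_0) = (120 + j108)/(270 + j108)
|Γ| = 161/291 = 0.555
VSWR = (1 + |Γ|)/(1 − |Γ|) = 1.56/0.445

VSWR ≈ 3.5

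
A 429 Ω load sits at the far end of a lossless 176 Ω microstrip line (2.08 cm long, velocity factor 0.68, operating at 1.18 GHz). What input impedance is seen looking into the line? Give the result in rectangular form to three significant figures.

λ = v/f = 0.68·c / 1.18 GHz = 0.173 m
βl = 2π·l/λ = 2π × 0.12 = 43.3°
tan(βl) = tan(43.3°) = 0.943
Z_in = Z_0·(Z_L + jZ_0·tanβl)/(Z_0 + jZ_L·tanβl)
     = 176·(429 + j166)/(176 + j404)

Z_in ≈ 129 − j131 Ω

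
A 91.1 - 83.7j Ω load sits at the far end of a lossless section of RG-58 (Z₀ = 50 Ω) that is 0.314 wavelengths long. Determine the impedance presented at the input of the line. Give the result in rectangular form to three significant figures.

Z_in ≈ 22 + j36.4 Ω

βl = 2π × 0.314 = 113°
tan(βl) = tan(113°) = -2.35
Z_in = Z_0·(Z_L + jZ_0·tanβl)/(Z_0 + jZ_L·tanβl)
     = 50·(91.1 − j201)/(-147 − j214)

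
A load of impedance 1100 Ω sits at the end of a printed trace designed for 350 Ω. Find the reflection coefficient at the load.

Γ = 0.517

Γ = (Z_L − Z_0)/(Z_L + Z_0) = (1100 − 350)/(1100 + 350) = 750/1450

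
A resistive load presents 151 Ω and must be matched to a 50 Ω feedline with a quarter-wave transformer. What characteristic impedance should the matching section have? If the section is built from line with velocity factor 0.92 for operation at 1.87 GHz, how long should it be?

Z_qwt ≈ 86.9 Ω; length ≈ 3.69 cm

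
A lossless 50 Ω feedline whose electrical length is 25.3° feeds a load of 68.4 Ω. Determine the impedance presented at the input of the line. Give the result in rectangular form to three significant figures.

Z_in ≈ 59 − j14.5 Ω

tan(βl) = tan(25.3°) = 0.473
Z_in = Z_0·(Z_L + jZ_0·tanβl)/(Z_0 + jZ_L·tanβl)
     = 50·(68.4 + j23.6)/(50 + j32.3)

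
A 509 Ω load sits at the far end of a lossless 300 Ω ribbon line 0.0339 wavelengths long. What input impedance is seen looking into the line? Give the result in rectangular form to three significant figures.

Z_in ≈ 470 − j107 Ω

βl = 2π × 0.0339 = 12.2°
tan(βl) = tan(12.2°) = 0.216
Z_in = Z_0·(Z_L + jZ_0·tanβl)/(Z_0 + jZ_L·tanβl)
     = 300·(509 + j64.9)/(300 + j110)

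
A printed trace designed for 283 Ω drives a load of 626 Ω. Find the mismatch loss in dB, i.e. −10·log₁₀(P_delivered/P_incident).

mismatch loss ≈ 0.667 dB

Γ = (626 − 283)/(626 + 283) = 0.377
|Γ|² = 0.142, so P_del/P_inc = 1 − |Γ|² = 0.858
ML = −10·log₁₀(1 − |Γ|²)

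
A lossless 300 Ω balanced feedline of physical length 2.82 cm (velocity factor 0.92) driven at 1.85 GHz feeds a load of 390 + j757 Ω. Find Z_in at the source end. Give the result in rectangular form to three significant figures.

Z_in ≈ 73.3 − j240 Ω

λ = v/f = 0.92·c / 1.85 GHz = 0.149 m
βl = 2π·l/λ = 2π × 0.189 = 68°
tan(βl) = tan(68°) = 2.48
Z_in = Z_0·(Z_L + jZ_0·tanβl)/(Z_0 + jZ_L·tanβl)
     = 300·(390 + j1500)/(-1580 + j968)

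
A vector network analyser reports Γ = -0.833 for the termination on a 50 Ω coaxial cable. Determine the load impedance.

Z_L = Z_0·(1 + Γ)/(1 − Γ) = 50·(0.167)/(1.83)

Z_L ≈ 4.56 Ω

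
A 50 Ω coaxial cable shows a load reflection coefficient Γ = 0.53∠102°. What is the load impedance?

Z_L = Z_0·(1 + Γ)/(1 − Γ) = 50·(0.89 + j0.518)/(1.11 − j0.518)

Z_L ≈ 23.9 + j34.5 Ω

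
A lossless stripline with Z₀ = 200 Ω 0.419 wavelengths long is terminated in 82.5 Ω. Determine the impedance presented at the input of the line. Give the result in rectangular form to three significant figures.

Z_in ≈ 103 − j87.9 Ω

βl = 2π × 0.419 = 151°
tan(βl) = tan(151°) = -0.558
Z_in = Z_0·(Z_L + jZ_0·tanβl)/(Z_0 + jZ_L·tanβl)
     = 200·(82.5 − j112)/(200 − j46)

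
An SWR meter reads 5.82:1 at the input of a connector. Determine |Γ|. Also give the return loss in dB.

|Γ| ≈ 0.707; return loss ≈ 3.01 dB

|Γ| = (S − 1)/(S + 1) = (5.82 − 1)/(5.82 + 1) = 4.82/6.82
RL = −20·log₁₀|Γ| = −20·log₁₀(0.707)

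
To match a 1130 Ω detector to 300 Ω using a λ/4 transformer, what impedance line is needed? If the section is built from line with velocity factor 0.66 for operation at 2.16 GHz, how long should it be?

Z_qwt ≈ 582 Ω; length ≈ 2.29 cm

Z_qwt = √(Z_0·R_L) = √(300 × 1130) = √339000
λ = 0.66·c/f = 0.0917 m, so l = λ/4 = 0.0229 m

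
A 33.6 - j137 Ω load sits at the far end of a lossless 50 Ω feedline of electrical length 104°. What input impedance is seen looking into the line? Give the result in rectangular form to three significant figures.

tan(βl) = tan(104°) = -4.01
Z_in = Z_0·(Z_L + jZ_0·tanβl)/(Z_0 + jZ_L·tanβl)
     = 50·(33.6 − j338)/(-499 − j135)

Z_in ≈ 5.36 + j32.3 Ω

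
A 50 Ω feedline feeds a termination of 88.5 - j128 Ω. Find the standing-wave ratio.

Γ = (Z_L − Z_0)/(Z_L + Z_0) = (38.5 − j128)/(138.5 − j128)
|Γ| = 134/189 = 0.709
VSWR = (1 + |Γ|)/(1 − |Γ|) = 1.71/0.291

VSWR ≈ 5.87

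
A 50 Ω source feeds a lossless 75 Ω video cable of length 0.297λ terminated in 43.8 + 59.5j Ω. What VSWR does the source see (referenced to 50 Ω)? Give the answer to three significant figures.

VSWR ≈ 2.67

βl = 2π × 0.297 = 107°
tan(βl) = -3.29
Z_in = Z_0·(Z_L + jZ_0·tanβl)/(Z_0 + jZ_L·tanβl) = 31 − j35.4 Ω
Γ_s = (Z_in − Z_s)/(Z_in + Z_s) = (-19 − j35.4)/(81 − j35.4), |Γ_s| = 0.455
VSWR = (1 + |Γ_s|)/(1 − |Γ_s|)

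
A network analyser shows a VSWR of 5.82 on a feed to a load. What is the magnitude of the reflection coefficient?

|Γ| ≈ 0.707

|Γ| = (S − 1)/(S + 1) = (5.82 − 1)/(5.82 + 1) = 4.82/6.82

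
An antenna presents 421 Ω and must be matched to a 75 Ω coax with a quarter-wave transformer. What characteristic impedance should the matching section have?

Z_qwt = √(Z_0·R_L) = √(75 × 421) = √31580

Z_qwt ≈ 178 Ω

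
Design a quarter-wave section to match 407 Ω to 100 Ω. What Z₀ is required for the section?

Z_qwt = √(Z_0·R_L) = √(100 × 407) = √40700

Z_qwt ≈ 202 Ω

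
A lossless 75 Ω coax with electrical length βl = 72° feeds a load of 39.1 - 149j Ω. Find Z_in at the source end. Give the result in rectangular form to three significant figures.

tan(βl) = tan(72°) = 3.08
Z_in = Z_0·(Z_L + jZ_0·tanβl)/(Z_0 + jZ_L·tanβl)
     = 75·(39.1 + j81.8)/(534 + j120)

Z_in ≈ 7.7 + j9.77 Ω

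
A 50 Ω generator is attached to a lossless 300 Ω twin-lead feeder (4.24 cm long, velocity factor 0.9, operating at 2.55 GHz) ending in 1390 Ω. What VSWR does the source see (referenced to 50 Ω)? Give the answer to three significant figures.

VSWR ≈ 18.9

λ = v/f = 0.9·c / 2.55 GHz = 0.106 m
βl = 2π·l/λ = 2π × 0.4 = 144°
tan(βl) = -0.722
Z_in = Z_0·(Z_L + jZ_0·tanβl)/(Z_0 + jZ_L·tanβl) = 173 + j364 Ω
Γ_s = (Z_in − Z_s)/(Z_in + Z_s) = (123 + j364)/(223 + j364), |Γ_s| = 0.9
VSWR = (1 + |Γ_s|)/(1 − |Γ_s|)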